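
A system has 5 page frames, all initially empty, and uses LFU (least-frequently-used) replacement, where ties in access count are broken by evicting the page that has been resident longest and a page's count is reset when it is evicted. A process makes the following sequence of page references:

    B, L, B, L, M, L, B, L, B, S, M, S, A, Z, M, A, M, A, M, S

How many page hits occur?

B -> fault, frames [B]
L -> fault, frames [B, L]
B -> hit
L -> hit
M -> fault, frames [B, L, M]
L -> hit
B -> hit
L -> hit
B -> hit
S -> fault, frames [B, L, M, S]
M -> hit
S -> hit
A -> fault, frames [B, L, M, S, A]
Z -> fault, evict A, frames [B, L, M, S, Z]
M -> hit
A -> fault, evict Z, frames [B, L, M, S, A]
M -> hit
A -> hit
M -> hit
S -> hit
Hits: 13.

13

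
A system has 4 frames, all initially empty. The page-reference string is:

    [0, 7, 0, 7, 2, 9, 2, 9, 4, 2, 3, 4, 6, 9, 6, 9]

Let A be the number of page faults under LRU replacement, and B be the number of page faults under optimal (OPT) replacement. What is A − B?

Under LRU: F F . . F F . . F . F . F F . . → 8 faults.
Under OPT: F F . . F F . . F . F . F . . . → 7 faults.
A − B = 8 − 7 = 1.

1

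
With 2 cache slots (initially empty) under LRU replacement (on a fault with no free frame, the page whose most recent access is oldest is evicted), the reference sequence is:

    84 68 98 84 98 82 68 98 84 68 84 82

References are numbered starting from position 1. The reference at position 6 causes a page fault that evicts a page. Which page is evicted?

84

pos 1: 84 → miss, frames (84)
pos 2: 68 → miss, frames (84 68)
pos 3: 98 → miss, evict 84, frames (68 98)
pos 4: 84 → miss, evict 68, frames (98 84)
pos 5: 98 → hit
pos 6: 82 → miss, evict 84, frames (98 82)
At position 6, page 84 is evicted.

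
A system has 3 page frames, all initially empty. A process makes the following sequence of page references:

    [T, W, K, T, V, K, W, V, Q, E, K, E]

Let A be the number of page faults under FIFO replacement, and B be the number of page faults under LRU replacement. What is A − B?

-1

Under FIFO: F F F . F . . . F F F . → 7 faults.
Under LRU: F F F . F . F . F F F . → 8 faults.
A − B = 7 − 8 = -1.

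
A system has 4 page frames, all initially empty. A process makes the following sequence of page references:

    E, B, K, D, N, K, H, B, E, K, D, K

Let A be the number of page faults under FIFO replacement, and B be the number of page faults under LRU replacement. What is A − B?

Under FIFO: F F F F F . F F F F F . → 10 faults.
Under LRU: F F F F F . F F F . F . → 9 faults.
A − B = 10 − 9 = 1.

1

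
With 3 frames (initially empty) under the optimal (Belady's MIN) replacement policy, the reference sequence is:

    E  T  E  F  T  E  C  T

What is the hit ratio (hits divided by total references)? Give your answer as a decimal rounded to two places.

E -> fault, frames {E}
T -> fault, frames {E,T}
E -> hit
F -> fault, frames {E,T,F}
T -> hit
E -> hit
C -> fault, evict F, frames {E,T,C}
T -> hit
Hits: 4 of 8 references → 4/8 = 0.5000.

0.50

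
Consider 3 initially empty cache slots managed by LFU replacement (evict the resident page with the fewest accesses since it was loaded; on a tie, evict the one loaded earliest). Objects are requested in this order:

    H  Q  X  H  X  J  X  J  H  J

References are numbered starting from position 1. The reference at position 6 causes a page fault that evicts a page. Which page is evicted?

pos 1: H -> miss, frames (H)
pos 2: Q -> miss, frames (H Q)
pos 3: X -> miss, frames (H Q X)
pos 4: H -> hit
pos 5: X -> hit
pos 6: J -> miss, evict Q, frames (H X J)
At position 6, page Q is evicted.

Q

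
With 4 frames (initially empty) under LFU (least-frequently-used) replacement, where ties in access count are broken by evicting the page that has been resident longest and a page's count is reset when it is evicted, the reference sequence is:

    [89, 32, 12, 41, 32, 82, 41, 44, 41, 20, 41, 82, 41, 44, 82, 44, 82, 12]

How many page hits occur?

8

89: fault, frames [89]
32: fault, frames [89, 32]
12: fault, frames [89, 32, 12]
41: fault, frames [89, 32, 12, 41]
32: hit
82: fault, evict 89, frames [32, 12, 41, 82]
41: hit
44: fault, evict 12, frames [32, 41, 82, 44]
41: hit
20: fault, evict 82, frames [32, 41, 44, 20]
41: hit
82: fault, evict 44, frames [32, 41, 20, 82]
41: hit
44: fault, evict 20, frames [32, 41, 82, 44]
82: hit
44: hit
82: hit
12: fault, evict 32, frames [41, 82, 44, 12]
Hits: 8.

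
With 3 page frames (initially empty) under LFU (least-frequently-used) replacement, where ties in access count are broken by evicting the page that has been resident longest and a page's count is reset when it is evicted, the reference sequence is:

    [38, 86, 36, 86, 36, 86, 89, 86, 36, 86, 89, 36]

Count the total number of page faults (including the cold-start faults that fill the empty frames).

4

38 → miss, frames (38)
86 → miss, frames (38 86)
36 → miss, frames (38 86 36)
86 → hit
36 → hit
86 → hit
89 → miss, evict 38, frames (86 36 89)
86 → hit
36 → hit
86 → hit
89 → hit
36 → hit
Page faults: 4.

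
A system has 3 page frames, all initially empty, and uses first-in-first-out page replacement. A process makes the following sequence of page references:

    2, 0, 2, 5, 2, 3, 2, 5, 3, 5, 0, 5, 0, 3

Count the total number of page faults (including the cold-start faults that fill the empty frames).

2 → fault, frames {2}
0 → fault, frames {2,0}
2 → hit
5 → fault, frames {2,0,5}
2 → hit
3 → fault, evict 2, frames {0,5,3}
2 → fault, evict 0, frames {5,3,2}
5 → hit
3 → hit
5 → hit
0 → fault, evict 5, frames {3,2,0}
5 → fault, evict 3, frames {2,0,5}
0 → hit
3 → fault, evict 2, frames {0,5,3}
Page faults: 8.

8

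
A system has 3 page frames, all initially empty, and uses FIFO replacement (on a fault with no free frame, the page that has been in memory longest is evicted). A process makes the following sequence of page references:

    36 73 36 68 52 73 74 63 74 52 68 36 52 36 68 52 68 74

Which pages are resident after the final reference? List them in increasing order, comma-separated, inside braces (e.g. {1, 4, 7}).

36: miss, frames {36}
73: miss, frames {36,73}
36: hit
68: miss, frames {36,73,68}
52: miss, evict 36, frames {73,68,52}
73: hit
74: miss, evict 73, frames {68,52,74}
63: miss, evict 68, frames {52,74,63}
74: hit
52: hit
68: miss, evict 52, frames {74,63,68}
36: miss, evict 74, frames {63,68,36}
52: miss, evict 63, frames {68,36,52}
36: hit
68: hit
52: hit
68: hit
74: miss, evict 68, frames {36,52,74}

{36, 52, 74}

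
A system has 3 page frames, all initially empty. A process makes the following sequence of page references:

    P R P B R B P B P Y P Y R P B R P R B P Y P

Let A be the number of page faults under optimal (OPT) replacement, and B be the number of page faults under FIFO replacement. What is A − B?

-3

Under OPT: F F . F . . . . . F . . . . F . . . . . F . → 6 faults.
Under FIFO: F F . F . . . . . F F . F . F . . . . . F F → 9 faults.
A − B = 6 − 9 = -3.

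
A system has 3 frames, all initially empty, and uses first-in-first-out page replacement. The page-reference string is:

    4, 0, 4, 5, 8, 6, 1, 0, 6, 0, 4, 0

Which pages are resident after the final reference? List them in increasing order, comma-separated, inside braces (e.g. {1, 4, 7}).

4: miss, frames {4}
0: miss, frames {4,0}
4: hit
5: miss, frames {4,0,5}
8: miss, evict 4, frames {0,5,8}
6: miss, evict 0, frames {5,8,6}
1: miss, evict 5, frames {8,6,1}
0: miss, evict 8, frames {6,1,0}
6: hit
0: hit
4: miss, evict 6, frames {1,0,4}
0: hit

{0, 1, 4}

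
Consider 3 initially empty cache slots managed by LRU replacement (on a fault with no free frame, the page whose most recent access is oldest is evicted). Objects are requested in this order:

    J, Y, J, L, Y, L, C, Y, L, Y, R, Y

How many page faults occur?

5

J: fault, frames {J}
Y: fault, frames {J,Y}
J: hit
L: fault, frames {Y,J,L}
Y: hit
L: hit
C: fault, evict J, frames {Y,L,C}
Y: hit
L: hit
Y: hit
R: fault, evict C, frames {L,Y,R}
Y: hit
Page faults: 5.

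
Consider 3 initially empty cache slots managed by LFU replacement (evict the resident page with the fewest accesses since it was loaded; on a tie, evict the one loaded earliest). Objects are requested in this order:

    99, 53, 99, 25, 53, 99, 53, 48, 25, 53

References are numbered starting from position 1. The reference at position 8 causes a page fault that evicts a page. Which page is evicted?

pos 1: 99: miss, frames [99]
pos 2: 53: miss, frames [99, 53]
pos 3: 99: hit
pos 4: 25: miss, frames [99, 53, 25]
pos 5: 53: hit
pos 6: 99: hit
pos 7: 53: hit
pos 8: 48: miss, evict 25, frames [99, 53, 48]
At position 8, page 25 is evicted.

25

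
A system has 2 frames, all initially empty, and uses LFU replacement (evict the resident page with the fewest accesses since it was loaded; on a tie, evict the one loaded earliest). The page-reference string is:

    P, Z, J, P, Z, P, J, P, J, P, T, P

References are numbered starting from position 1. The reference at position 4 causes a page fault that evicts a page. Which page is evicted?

pos 1: P -> fault, frames {P}
pos 2: Z -> fault, frames {P,Z}
pos 3: J -> fault, evict P, frames {Z,J}
pos 4: P -> fault, evict Z, frames {J,P}
At position 4, page Z is evicted.

Z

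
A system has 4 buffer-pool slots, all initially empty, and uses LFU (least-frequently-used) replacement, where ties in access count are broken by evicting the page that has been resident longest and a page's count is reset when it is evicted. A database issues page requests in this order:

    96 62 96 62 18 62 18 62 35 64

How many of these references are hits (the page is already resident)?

5

96: miss, frames {96}
62: miss, frames {96,62}
96: hit
62: hit
18: miss, frames {96,62,18}
62: hit
18: hit
62: hit
35: miss, frames {96,62,18,35}
64: miss, evict 35, frames {96,62,18,64}
Hits: 5.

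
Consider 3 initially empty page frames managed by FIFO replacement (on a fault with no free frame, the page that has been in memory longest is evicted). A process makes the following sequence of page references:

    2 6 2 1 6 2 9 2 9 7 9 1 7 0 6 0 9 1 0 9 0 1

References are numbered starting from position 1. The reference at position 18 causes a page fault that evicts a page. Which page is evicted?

0

pos 1: 2 → miss, frames {2}
pos 2: 6 → miss, frames {2,6}
pos 3: 2 → hit
pos 4: 1 → miss, frames {2,6,1}
pos 5: 6 → hit
pos 6: 2 → hit
pos 7: 9 → miss, evict 2, frames {6,1,9}
pos 8: 2 → miss, evict 6, frames {1,9,2}
pos 9: 9 → hit
pos 10: 7 → miss, evict 1, frames {9,2,7}
pos 11: 9 → hit
pos 12: 1 → miss, evict 9, frames {2,7,1}
pos 13: 7 → hit
pos 14: 0 → miss, evict 2, frames {7,1,0}
pos 15: 6 → miss, evict 7, frames {1,0,6}
pos 16: 0 → hit
pos 17: 9 → miss, evict 1, frames {0,6,9}
pos 18: 1 → miss, evict 0, frames {6,9,1}
At position 18, page 0 is evicted.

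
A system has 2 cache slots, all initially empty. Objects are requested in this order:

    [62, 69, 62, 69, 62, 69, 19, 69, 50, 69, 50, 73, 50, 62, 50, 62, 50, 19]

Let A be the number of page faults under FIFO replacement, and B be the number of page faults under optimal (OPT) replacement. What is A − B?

2

Under FIFO: F F . . . . F . F F . F F F . . . F → 9 faults.
Under OPT: F F . . . . F . F . . F . F . . . F → 7 faults.
A − B = 9 − 7 = 2.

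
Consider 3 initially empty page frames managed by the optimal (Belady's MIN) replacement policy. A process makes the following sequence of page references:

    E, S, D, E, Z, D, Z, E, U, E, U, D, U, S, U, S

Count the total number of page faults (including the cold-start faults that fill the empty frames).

6

E: fault, frames {E}
S: fault, frames {E,S}
D: fault, frames {E,S,D}
E: hit
Z: fault, evict S, frames {E,D,Z}
D: hit
Z: hit
E: hit
U: fault, evict Z, frames {E,D,U}
E: hit
U: hit
D: hit
U: hit
S: fault, evict D, frames {E,U,S}
U: hit
S: hit
Page faults: 6.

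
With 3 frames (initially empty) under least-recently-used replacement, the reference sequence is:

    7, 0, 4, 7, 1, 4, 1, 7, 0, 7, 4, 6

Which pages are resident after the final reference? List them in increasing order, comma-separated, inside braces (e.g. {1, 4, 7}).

{4, 6, 7}

7 → fault, frames [7]
0 → fault, frames [7, 0]
4 → fault, frames [7, 0, 4]
7 → hit
1 → fault, evict 0, frames [4, 7, 1]
4 → hit
1 → hit
7 → hit
0 → fault, evict 4, frames [1, 7, 0]
7 → hit
4 → fault, evict 1, frames [0, 7, 4]
6 → fault, evict 0, frames [7, 4, 6]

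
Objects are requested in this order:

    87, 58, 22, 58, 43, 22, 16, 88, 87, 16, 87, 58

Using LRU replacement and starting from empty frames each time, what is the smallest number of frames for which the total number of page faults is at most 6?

f=1: 12 faults
f=2: 10 faults
f=3: 8 faults
f=4: 8 faults
f=5: 8 faults
f=6: 6 faults
Smallest f with faults ≤ 6 is 6.

6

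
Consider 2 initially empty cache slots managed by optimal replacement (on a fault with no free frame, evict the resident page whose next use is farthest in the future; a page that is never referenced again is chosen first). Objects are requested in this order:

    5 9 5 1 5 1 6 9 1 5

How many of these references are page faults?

5 → fault, frames [5]
9 → fault, frames [5, 9]
5 → hit
1 → fault, evict 9, frames [5, 1]
5 → hit
1 → hit
6 → fault, evict 5, frames [1, 6]
9 → fault, evict 6, frames [1, 9]
1 → hit
5 → fault, evict 9, frames [1, 5]
Page faults: 6.

6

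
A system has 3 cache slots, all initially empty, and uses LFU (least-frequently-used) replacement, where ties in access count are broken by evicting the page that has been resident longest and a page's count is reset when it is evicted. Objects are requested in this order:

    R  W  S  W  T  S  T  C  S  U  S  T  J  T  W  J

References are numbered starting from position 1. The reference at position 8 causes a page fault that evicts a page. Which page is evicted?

pos 1: R: fault, frames [R]
pos 2: W: fault, frames [R, W]
pos 3: S: fault, frames [R, W, S]
pos 4: W: hit
pos 5: T: fault, evict R, frames [W, S, T]
pos 6: S: hit
pos 7: T: hit
pos 8: C: fault, evict W, frames [S, T, C]
At position 8, page W is evicted.

W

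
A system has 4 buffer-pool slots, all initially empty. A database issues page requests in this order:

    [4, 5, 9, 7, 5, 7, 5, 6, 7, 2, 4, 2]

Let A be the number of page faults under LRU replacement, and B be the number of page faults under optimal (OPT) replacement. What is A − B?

1

Under LRU: F F F F . . . F . F F . → 7 faults.
Under OPT: F F F F . . . F . F . . → 6 faults.
A − B = 7 − 6 = 1.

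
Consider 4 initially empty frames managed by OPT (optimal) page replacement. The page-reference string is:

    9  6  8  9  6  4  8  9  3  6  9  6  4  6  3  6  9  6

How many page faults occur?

9: fault, frames [9]
6: fault, frames [9, 6]
8: fault, frames [9, 6, 8]
9: hit
6: hit
4: fault, frames [9, 6, 8, 4]
8: hit
9: hit
3: fault, evict 8, frames [9, 6, 4, 3]
6: hit
9: hit
6: hit
4: hit
6: hit
3: hit
6: hit
9: hit
6: hit
Page faults: 5.

5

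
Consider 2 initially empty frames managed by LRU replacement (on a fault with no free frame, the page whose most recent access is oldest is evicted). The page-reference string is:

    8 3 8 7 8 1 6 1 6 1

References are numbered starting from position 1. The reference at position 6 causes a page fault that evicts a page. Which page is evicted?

7

pos 1: 8: fault, frames (8)
pos 2: 3: fault, frames (8 3)
pos 3: 8: hit
pos 4: 7: fault, evict 3, frames (8 7)
pos 5: 8: hit
pos 6: 1: fault, evict 7, frames (8 1)
At position 6, page 7 is evicted.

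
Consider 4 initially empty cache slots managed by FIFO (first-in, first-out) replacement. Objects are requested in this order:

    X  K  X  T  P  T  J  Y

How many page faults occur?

X -> fault, frames [X]
K -> fault, frames [X, K]
X -> hit
T -> fault, frames [X, K, T]
P -> fault, frames [X, K, T, P]
T -> hit
J -> fault, evict X, frames [K, T, P, J]
Y -> fault, evict K, frames [T, P, J, Y]
Page faults: 6.

6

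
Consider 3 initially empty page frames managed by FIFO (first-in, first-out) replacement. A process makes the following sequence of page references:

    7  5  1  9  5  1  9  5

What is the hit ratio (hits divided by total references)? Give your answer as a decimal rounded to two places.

0.50

7 -> fault, frames [7]
5 -> fault, frames [7, 5]
1 -> fault, frames [7, 5, 1]
9 -> fault, evict 7, frames [5, 1, 9]
5 -> hit
1 -> hit
9 -> hit
5 -> hit
Hits: 4 of 8 references → 4/8 = 0.5000.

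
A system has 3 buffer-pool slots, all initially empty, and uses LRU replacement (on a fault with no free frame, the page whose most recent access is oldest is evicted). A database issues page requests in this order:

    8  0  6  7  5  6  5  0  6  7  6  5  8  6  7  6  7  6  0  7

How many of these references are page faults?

11

8 → miss, frames {8}
0 → miss, frames {8,0}
6 → miss, frames {8,0,6}
7 → miss, evict 8, frames {0,6,7}
5 → miss, evict 0, frames {6,7,5}
6 → hit
5 → hit
0 → miss, evict 7, frames {6,5,0}
6 → hit
7 → miss, evict 5, frames {0,6,7}
6 → hit
5 → miss, evict 0, frames {7,6,5}
8 → miss, evict 7, frames {6,5,8}
6 → hit
7 → miss, evict 5, frames {8,6,7}
6 → hit
7 → hit
6 → hit
0 → miss, evict 8, frames {7,6,0}
7 → hit
Page faults: 11.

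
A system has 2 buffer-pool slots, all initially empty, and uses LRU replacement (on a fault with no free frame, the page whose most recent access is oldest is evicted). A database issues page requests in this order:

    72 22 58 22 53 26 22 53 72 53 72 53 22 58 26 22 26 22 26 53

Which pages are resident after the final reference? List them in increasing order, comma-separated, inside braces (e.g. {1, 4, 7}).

72: fault, frames [72]
22: fault, frames [72, 22]
58: fault, evict 72, frames [22, 58]
22: hit
53: fault, evict 58, frames [22, 53]
26: fault, evict 22, frames [53, 26]
22: fault, evict 53, frames [26, 22]
53: fault, evict 26, frames [22, 53]
72: fault, evict 22, frames [53, 72]
53: hit
72: hit
53: hit
22: fault, evict 72, frames [53, 22]
58: fault, evict 53, frames [22, 58]
26: fault, evict 22, frames [58, 26]
22: fault, evict 58, frames [26, 22]
26: hit
22: hit
26: hit
53: fault, evict 22, frames [26, 53]

{26, 53}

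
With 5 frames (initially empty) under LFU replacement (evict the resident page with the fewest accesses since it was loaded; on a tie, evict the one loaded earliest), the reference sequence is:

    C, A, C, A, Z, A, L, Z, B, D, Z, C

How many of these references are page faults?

6

C -> miss, frames {C}
A -> miss, frames {C,A}
C -> hit
A -> hit
Z -> miss, frames {C,A,Z}
A -> hit
L -> miss, frames {C,A,Z,L}
Z -> hit
B -> miss, frames {C,A,Z,L,B}
D -> miss, evict L, frames {C,A,Z,B,D}
Z -> hit
C -> hit
Page faults: 6.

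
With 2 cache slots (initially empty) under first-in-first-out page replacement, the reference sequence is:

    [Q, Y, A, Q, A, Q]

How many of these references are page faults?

Q -> miss, frames {Q}
Y -> miss, frames {Q,Y}
A -> miss, evict Q, frames {Y,A}
Q -> miss, evict Y, frames {A,Q}
A -> hit
Q -> hit
Page faults: 4.

4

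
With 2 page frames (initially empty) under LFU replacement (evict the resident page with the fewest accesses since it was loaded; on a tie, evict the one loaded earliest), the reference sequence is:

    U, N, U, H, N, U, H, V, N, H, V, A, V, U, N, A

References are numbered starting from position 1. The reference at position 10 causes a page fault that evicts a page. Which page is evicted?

N

pos 1: U -> fault, frames [U]
pos 2: N -> fault, frames [U, N]
pos 3: U -> hit
pos 4: H -> fault, evict N, frames [U, H]
pos 5: N -> fault, evict H, frames [U, N]
pos 6: U -> hit
pos 7: H -> fault, evict N, frames [U, H]
pos 8: V -> fault, evict H, frames [U, V]
pos 9: N -> fault, evict V, frames [U, N]
pos 10: H -> fault, evict N, frames [U, H]
At position 10, page N is evicted.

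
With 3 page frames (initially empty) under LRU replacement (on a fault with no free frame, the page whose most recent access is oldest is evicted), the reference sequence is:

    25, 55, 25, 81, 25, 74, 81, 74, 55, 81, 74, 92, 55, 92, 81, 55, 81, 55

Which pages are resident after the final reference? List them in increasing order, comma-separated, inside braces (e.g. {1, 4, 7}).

{55, 81, 92}

25 → miss, frames [25]
55 → miss, frames [25, 55]
25 → hit
81 → miss, frames [55, 25, 81]
25 → hit
74 → miss, evict 55, frames [81, 25, 74]
81 → hit
74 → hit
55 → miss, evict 25, frames [81, 74, 55]
81 → hit
74 → hit
92 → miss, evict 55, frames [81, 74, 92]
55 → miss, evict 81, frames [74, 92, 55]
92 → hit
81 → miss, evict 74, frames [55, 92, 81]
55 → hit
81 → hit
55 → hit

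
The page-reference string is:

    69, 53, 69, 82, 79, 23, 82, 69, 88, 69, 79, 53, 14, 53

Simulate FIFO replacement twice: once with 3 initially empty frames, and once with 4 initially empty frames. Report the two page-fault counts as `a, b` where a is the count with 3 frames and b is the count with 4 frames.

3 frames: F F . F F F . F F . F F F . → 10 faults.
4 frames: F F . F F F . F F . . F F . → 9 faults.
9 < 10: adding a frame reduced faults, as is typical.

10, 9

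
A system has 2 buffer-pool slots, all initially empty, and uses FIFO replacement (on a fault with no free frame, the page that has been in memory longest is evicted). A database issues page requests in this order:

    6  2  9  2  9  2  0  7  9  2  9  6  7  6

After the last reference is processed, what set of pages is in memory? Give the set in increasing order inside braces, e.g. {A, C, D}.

{6, 7}

6: fault, frames (6)
2: fault, frames (6 2)
9: fault, evict 6, frames (2 9)
2: hit
9: hit
2: hit
0: fault, evict 2, frames (9 0)
7: fault, evict 9, frames (0 7)
9: fault, evict 0, frames (7 9)
2: fault, evict 7, frames (9 2)
9: hit
6: fault, evict 9, frames (2 6)
7: fault, evict 2, frames (6 7)
6: hit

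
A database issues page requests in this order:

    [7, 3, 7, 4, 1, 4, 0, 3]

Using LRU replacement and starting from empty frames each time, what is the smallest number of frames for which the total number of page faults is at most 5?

f=1: 8 faults
f=2: 6 faults
f=3: 6 faults
f=4: 6 faults
f=5: 5 faults
Smallest f with faults ≤ 5 is 5.

5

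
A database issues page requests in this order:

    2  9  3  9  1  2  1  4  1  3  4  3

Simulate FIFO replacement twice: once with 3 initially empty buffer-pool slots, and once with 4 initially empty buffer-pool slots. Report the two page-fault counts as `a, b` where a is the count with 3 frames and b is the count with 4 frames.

3 frames: F F F . F F . F . F . . → 7 faults.
4 frames: F F F . F . . F . . . . → 5 faults.
5 < 7: adding a frame reduced faults, as is typical.

7, 5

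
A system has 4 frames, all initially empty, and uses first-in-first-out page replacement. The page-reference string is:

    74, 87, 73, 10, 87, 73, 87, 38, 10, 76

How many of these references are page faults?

6

74 → miss, frames (74)
87 → miss, frames (74 87)
73 → miss, frames (74 87 73)
10 → miss, frames (74 87 73 10)
87 → hit
73 → hit
87 → hit
38 → miss, evict 74, frames (87 73 10 38)
10 → hit
76 → miss, evict 87, frames (73 10 38 76)
Page faults: 6.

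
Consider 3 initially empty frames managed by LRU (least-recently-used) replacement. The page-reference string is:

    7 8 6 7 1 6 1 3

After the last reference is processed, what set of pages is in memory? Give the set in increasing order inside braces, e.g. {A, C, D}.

7: fault, frames (7)
8: fault, frames (7 8)
6: fault, frames (7 8 6)
7: hit
1: fault, evict 8, frames (6 7 1)
6: hit
1: hit
3: fault, evict 7, frames (6 1 3)

{1, 3, 6}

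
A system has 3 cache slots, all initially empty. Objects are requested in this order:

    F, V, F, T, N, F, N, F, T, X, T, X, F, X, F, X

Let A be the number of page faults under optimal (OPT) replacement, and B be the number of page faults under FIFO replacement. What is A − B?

-2

Under OPT: F F . F F . . . . F . . . . . . → 5 faults.
Under FIFO: F F . F F F . . . F F . . . . . → 7 faults.
A − B = 5 − 7 = -2.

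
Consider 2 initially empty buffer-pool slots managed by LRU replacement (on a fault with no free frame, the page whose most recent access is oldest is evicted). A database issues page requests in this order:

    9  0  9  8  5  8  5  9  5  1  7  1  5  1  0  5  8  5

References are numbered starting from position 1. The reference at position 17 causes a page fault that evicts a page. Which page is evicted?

0

pos 1: 9 -> fault, frames (9)
pos 2: 0 -> fault, frames (9 0)
pos 3: 9 -> hit
pos 4: 8 -> fault, evict 0, frames (9 8)
pos 5: 5 -> fault, evict 9, frames (8 5)
pos 6: 8 -> hit
pos 7: 5 -> hit
pos 8: 9 -> fault, evict 8, frames (5 9)
pos 9: 5 -> hit
pos 10: 1 -> fault, evict 9, frames (5 1)
pos 11: 7 -> fault, evict 5, frames (1 7)
pos 12: 1 -> hit
pos 13: 5 -> fault, evict 7, frames (1 5)
pos 14: 1 -> hit
pos 15: 0 -> fault, evict 5, frames (1 0)
pos 16: 5 -> fault, evict 1, frames (0 5)
pos 17: 8 -> fault, evict 0, frames (5 8)
At position 17, page 0 is evicted.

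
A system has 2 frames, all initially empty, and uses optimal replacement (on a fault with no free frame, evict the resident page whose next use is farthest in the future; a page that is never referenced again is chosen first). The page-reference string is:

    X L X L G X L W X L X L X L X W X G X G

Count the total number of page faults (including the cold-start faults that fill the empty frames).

8

X: miss, frames {X}
L: miss, frames {X,L}
X: hit
L: hit
G: miss, evict L, frames {X,G}
X: hit
L: miss, evict G, frames {X,L}
W: miss, evict L, frames {X,W}
X: hit
L: miss, evict W, frames {X,L}
X: hit
L: hit
X: hit
L: hit
X: hit
W: miss, evict L, frames {X,W}
X: hit
G: miss, evict W, frames {X,G}
X: hit
G: hit
Page faults: 8.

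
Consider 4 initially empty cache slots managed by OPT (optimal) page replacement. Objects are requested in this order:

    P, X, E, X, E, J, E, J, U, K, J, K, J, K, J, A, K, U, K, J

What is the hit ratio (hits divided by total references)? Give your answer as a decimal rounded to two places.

P → miss, frames (P)
X → miss, frames (P X)
E → miss, frames (P X E)
X → hit
E → hit
J → miss, frames (P X E J)
E → hit
J → hit
U → miss, evict E, frames (P X J U)
K → miss, evict X, frames (P J U K)
J → hit
K → hit
J → hit
K → hit
J → hit
A → miss, evict P, frames (J U K A)
K → hit
U → hit
K → hit
J → hit
Hits: 13 of 20 references → 13/20 = 0.6500.

0.65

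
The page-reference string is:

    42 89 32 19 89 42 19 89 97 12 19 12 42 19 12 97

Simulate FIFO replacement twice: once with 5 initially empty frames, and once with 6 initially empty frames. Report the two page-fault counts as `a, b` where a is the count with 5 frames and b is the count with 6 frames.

7, 6

5 frames: F F F F . . . . F F . . F . . . → 7 faults.
6 frames: F F F F . . . . F F . . . . . . → 6 faults.
6 < 7: adding a frame reduced faults, as is typical.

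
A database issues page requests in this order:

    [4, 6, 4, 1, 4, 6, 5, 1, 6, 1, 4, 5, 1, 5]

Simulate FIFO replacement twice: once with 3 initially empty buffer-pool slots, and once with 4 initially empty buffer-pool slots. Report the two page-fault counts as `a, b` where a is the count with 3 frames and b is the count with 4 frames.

3 frames: F F . F . . F . . . F . . . → 5 faults.
4 frames: F F . F . . F . . . . . . . → 4 faults.
4 < 5: adding a frame reduced faults, as is typical.

5, 4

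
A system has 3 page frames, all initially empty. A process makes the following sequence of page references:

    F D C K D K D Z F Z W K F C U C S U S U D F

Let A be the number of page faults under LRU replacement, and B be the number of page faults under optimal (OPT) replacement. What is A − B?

Under LRU: F F F F . . . F F . F F F F F . F . . . F F → 14 faults.
Under OPT: F F F F . . . F . . F . . F F . F . . . F . → 10 faults.
A − B = 14 − 10 = 4.

4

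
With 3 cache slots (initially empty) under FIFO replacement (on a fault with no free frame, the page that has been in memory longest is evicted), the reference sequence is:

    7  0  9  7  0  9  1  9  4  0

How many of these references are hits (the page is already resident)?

4

7: fault, frames [7]
0: fault, frames [7, 0]
9: fault, frames [7, 0, 9]
7: hit
0: hit
9: hit
1: fault, evict 7, frames [0, 9, 1]
9: hit
4: fault, evict 0, frames [9, 1, 4]
0: fault, evict 9, frames [1, 4, 0]
Hits: 4.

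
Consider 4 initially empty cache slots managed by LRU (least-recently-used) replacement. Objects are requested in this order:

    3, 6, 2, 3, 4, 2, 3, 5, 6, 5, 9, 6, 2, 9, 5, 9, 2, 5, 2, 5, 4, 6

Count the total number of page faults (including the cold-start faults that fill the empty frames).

10

3 -> miss, frames {3}
6 -> miss, frames {3,6}
2 -> miss, frames {3,6,2}
3 -> hit
4 -> miss, frames {6,2,3,4}
2 -> hit
3 -> hit
5 -> miss, evict 6, frames {4,2,3,5}
6 -> miss, evict 4, frames {2,3,5,6}
5 -> hit
9 -> miss, evict 2, frames {3,6,5,9}
6 -> hit
2 -> miss, evict 3, frames {5,9,6,2}
9 -> hit
5 -> hit
9 -> hit
2 -> hit
5 -> hit
2 -> hit
5 -> hit
4 -> miss, evict 6, frames {9,2,5,4}
6 -> miss, evict 9, frames {2,5,4,6}
Page faults: 10.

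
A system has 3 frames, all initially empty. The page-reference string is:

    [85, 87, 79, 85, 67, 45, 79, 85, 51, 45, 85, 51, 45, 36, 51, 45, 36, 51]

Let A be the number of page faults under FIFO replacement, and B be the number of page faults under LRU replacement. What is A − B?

-1

Under FIFO: F F F . F F . F F . . . . F . F . . → 9 faults.
Under LRU: F F F . F F F F F F . . . F . . . . → 10 faults.
A − B = 9 − 10 = -1.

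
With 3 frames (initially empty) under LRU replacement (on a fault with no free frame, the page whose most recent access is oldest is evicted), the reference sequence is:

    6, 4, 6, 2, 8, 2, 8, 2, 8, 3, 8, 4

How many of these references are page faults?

6 -> miss, frames {6}
4 -> miss, frames {6,4}
6 -> hit
2 -> miss, frames {4,6,2}
8 -> miss, evict 4, frames {6,2,8}
2 -> hit
8 -> hit
2 -> hit
8 -> hit
3 -> miss, evict 6, frames {2,8,3}
8 -> hit
4 -> miss, evict 2, frames {3,8,4}
Page faults: 6.

6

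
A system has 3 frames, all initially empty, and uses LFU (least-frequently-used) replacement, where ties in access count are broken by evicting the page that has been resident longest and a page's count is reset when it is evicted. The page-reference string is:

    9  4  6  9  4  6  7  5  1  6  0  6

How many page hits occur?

5

9: miss, frames (9)
4: miss, frames (9 4)
6: miss, frames (9 4 6)
9: hit
4: hit
6: hit
7: miss, evict 9, frames (4 6 7)
5: miss, evict 7, frames (4 6 5)
1: miss, evict 5, frames (4 6 1)
6: hit
0: miss, evict 1, frames (4 6 0)
6: hit
Hits: 5.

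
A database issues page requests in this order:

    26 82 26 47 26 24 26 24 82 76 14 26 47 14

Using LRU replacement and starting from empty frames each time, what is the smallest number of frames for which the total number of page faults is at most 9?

f=1: 14 faults
f=2: 10 faults
f=3: 9 faults
f=4: 8 faults
f=5: 7 faults
f=6: 6 faults
Smallest f with faults ≤ 9 is 3.

3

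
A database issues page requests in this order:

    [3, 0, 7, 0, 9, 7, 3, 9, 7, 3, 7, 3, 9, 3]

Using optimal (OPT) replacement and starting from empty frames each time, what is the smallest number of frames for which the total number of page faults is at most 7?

f=1: 14 faults
f=2: 7 faults
f=3: 4 faults
f=4: 4 faults
Smallest f with faults ≤ 7 is 2.

2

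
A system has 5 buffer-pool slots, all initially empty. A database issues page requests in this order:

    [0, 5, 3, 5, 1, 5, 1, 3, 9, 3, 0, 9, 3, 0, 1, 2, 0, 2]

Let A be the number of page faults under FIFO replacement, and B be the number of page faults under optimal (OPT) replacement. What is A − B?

Under FIFO: F F F . F . . . F . . . . . . F F . → 7 faults.
Under OPT: F F F . F . . . F . . . . . . F . . → 6 faults.
A − B = 7 − 6 = 1.

1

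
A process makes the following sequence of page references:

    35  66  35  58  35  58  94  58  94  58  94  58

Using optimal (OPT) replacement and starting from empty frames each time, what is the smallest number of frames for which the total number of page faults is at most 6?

2

f=1: 12 faults
f=2: 4 faults
f=3: 4 faults
f=4: 4 faults
Smallest f with faults ≤ 6 is 2.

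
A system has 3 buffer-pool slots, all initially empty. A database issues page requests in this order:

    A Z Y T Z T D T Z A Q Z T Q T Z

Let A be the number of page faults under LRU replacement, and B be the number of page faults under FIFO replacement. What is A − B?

Under LRU: F F F F . . F . . F F . F . . . → 8 faults.
Under FIFO: F F F F . . F . F F F . F . . F → 10 faults.
A − B = 8 − 10 = -2.

-2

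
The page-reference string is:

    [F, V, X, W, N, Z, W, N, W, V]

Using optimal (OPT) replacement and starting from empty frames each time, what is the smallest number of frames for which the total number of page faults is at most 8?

2

f=1: 10 faults
f=2: 8 faults
f=3: 7 faults
f=4: 6 faults
f=5: 6 faults
f=6: 6 faults
Smallest f with faults ≤ 8 is 2.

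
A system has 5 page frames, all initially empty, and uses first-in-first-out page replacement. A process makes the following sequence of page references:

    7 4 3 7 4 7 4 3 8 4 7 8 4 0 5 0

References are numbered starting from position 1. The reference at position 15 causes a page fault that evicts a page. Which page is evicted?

7

pos 1: 7: fault, frames (7)
pos 2: 4: fault, frames (7 4)
pos 3: 3: fault, frames (7 4 3)
pos 4: 7: hit
pos 5: 4: hit
pos 6: 7: hit
pos 7: 4: hit
pos 8: 3: hit
pos 9: 8: fault, frames (7 4 3 8)
pos 10: 4: hit
pos 11: 7: hit
pos 12: 8: hit
pos 13: 4: hit
pos 14: 0: fault, frames (7 4 3 8 0)
pos 15: 5: fault, evict 7, frames (4 3 8 0 5)
At position 15, page 7 is evicted.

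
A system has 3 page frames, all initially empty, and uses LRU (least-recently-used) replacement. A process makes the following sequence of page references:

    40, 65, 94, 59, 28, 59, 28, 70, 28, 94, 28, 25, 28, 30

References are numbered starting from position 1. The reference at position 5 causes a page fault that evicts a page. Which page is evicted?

65

pos 1: 40: miss, frames [40]
pos 2: 65: miss, frames [40, 65]
pos 3: 94: miss, frames [40, 65, 94]
pos 4: 59: miss, evict 40, frames [65, 94, 59]
pos 5: 28: miss, evict 65, frames [94, 59, 28]
At position 5, page 65 is evicted.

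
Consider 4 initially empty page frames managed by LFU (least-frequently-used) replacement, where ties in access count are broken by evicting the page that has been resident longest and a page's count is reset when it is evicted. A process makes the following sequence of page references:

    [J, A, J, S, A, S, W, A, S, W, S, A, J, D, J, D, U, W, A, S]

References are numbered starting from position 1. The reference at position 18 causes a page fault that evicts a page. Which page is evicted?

pos 1: J -> fault, frames {J}
pos 2: A -> fault, frames {J,A}
pos 3: J -> hit
pos 4: S -> fault, frames {J,A,S}
pos 5: A -> hit
pos 6: S -> hit
pos 7: W -> fault, frames {J,A,S,W}
pos 8: A -> hit
pos 9: S -> hit
pos 10: W -> hit
pos 11: S -> hit
pos 12: A -> hit
pos 13: J -> hit
pos 14: D -> fault, evict W, frames {J,A,S,D}
pos 15: J -> hit
pos 16: D -> hit
pos 17: U -> fault, evict D, frames {J,A,S,U}
pos 18: W -> fault, evict U, frames {J,A,S,W}
At position 18, page U is evicted.

U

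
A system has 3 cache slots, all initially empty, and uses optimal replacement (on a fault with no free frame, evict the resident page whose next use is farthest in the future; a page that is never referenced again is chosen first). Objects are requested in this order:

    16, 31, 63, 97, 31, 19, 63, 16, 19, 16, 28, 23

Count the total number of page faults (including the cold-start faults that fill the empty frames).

8

16 → fault, frames {16}
31 → fault, frames {16,31}
63 → fault, frames {16,31,63}
97 → fault, evict 16, frames {31,63,97}
31 → hit
19 → fault, evict 97, frames {31,63,19}
63 → hit
16 → fault, evict 63, frames {31,19,16}
19 → hit
16 → hit
28 → fault, evict 16, frames {31,19,28}
23 → fault, evict 28, frames {31,19,23}
Page faults: 8.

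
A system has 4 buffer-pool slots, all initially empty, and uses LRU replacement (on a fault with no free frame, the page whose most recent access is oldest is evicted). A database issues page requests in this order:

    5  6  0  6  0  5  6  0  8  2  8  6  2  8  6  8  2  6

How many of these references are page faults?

5: fault, frames (5)
6: fault, frames (5 6)
0: fault, frames (5 6 0)
6: hit
0: hit
5: hit
6: hit
0: hit
8: fault, frames (5 6 0 8)
2: fault, evict 5, frames (6 0 8 2)
8: hit
6: hit
2: hit
8: hit
6: hit
8: hit
2: hit
6: hit
Page faults: 5.

5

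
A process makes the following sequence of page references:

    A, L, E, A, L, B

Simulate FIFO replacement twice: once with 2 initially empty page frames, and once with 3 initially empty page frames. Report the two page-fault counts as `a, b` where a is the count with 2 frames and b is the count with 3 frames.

6, 4

2 frames: F F F F F F → 6 faults.
3 frames: F F F . . F → 4 faults.
4 < 6: adding a frame reduced faults, as is typical.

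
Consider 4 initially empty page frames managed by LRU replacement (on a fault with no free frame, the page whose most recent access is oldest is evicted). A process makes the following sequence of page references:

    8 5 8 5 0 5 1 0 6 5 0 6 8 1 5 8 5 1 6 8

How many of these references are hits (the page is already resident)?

8 -> miss, frames {8}
5 -> miss, frames {8,5}
8 -> hit
5 -> hit
0 -> miss, frames {8,5,0}
5 -> hit
1 -> miss, frames {8,0,5,1}
0 -> hit
6 -> miss, evict 8, frames {5,1,0,6}
5 -> hit
0 -> hit
6 -> hit
8 -> miss, evict 1, frames {5,0,6,8}
1 -> miss, evict 5, frames {0,6,8,1}
5 -> miss, evict 0, frames {6,8,1,5}
8 -> hit
5 -> hit
1 -> hit
6 -> hit
8 -> hit
Hits: 12.

12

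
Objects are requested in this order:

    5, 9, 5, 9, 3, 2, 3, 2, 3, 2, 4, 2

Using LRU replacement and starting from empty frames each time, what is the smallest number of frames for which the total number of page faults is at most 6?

2

f=1: 12 faults
f=2: 5 faults
f=3: 5 faults
f=4: 5 faults
f=5: 5 faults
Smallest f with faults ≤ 6 is 2.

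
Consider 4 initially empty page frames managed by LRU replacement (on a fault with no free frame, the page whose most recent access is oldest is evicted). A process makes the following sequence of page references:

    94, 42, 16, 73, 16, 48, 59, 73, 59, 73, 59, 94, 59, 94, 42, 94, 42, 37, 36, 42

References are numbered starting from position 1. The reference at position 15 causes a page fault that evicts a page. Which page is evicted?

48

pos 1: 94: fault, frames [94]
pos 2: 42: fault, frames [94, 42]
pos 3: 16: fault, frames [94, 42, 16]
pos 4: 73: fault, frames [94, 42, 16, 73]
pos 5: 16: hit
pos 6: 48: fault, evict 94, frames [42, 73, 16, 48]
pos 7: 59: fault, evict 42, frames [73, 16, 48, 59]
pos 8: 73: hit
pos 9: 59: hit
pos 10: 73: hit
pos 11: 59: hit
pos 12: 94: fault, evict 16, frames [48, 73, 59, 94]
pos 13: 59: hit
pos 14: 94: hit
pos 15: 42: fault, evict 48, frames [73, 59, 94, 42]
At position 15, page 48 is evicted.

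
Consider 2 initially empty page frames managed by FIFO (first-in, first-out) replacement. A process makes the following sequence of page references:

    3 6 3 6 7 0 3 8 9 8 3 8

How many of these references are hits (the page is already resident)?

3: fault, frames [3]
6: fault, frames [3, 6]
3: hit
6: hit
7: fault, evict 3, frames [6, 7]
0: fault, evict 6, frames [7, 0]
3: fault, evict 7, frames [0, 3]
8: fault, evict 0, frames [3, 8]
9: fault, evict 3, frames [8, 9]
8: hit
3: fault, evict 8, frames [9, 3]
8: fault, evict 9, frames [3, 8]
Hits: 3.

3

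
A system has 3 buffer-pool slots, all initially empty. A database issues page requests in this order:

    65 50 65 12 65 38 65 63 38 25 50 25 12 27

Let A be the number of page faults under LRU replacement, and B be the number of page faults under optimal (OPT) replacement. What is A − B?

Under LRU: F F . F . F . F . F F . F F → 9 faults.
Under OPT: F F . F . F . F . F . . F F → 8 faults.
A − B = 9 − 8 = 1.

1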